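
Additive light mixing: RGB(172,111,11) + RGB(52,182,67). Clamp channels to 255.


Additive: each channel = min(255, C₁+C₂)
R: 172+52 = 224 → 224
G: 111+182 = 293 → 255
B: 11+67 = 78 → 78
= RGB(224, 255, 78)


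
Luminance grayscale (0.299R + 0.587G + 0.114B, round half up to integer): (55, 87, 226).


Gray = 0.299×R + 0.587×G + 0.114×B
Gray = 0.299×55 + 0.587×87 + 0.114×226
Gray = 16.445 + 51.069 + 25.764
Gray = 93.278 → round half up → 93
Gray = 93


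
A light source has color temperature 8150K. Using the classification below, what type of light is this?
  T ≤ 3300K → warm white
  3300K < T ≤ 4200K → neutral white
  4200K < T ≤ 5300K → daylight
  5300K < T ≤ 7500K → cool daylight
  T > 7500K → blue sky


Temperature: 8150K
8150K > 7500K → blue sky
Classification: blue sky


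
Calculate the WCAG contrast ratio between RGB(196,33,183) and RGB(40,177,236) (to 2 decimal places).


Linearize each sRGB channel c=v/255: c/12.92 if c ≤ 0.04045 else ((c+0.055)/1.055)^2.4
L = 0.2126×R_lin + 0.7152×G_lin + 0.0722×B_lin
Color 1 (196,33,183):
  R=196: 196/255≈0.7686 > 0.04045 → ((0.7686+0.055)/1.055)^2.4 ≈ 0.55201
  G=33: 33/255≈0.1294 > 0.04045 → ((0.1294+0.055)/1.055)^2.4 ≈ 0.01521
  B=183: 183/255≈0.7176 > 0.04045 → ((0.7176+0.055)/1.055)^2.4 ≈ 0.47353
  L1 = 0.2126×0.55201 + 0.7152×0.01521 + 0.0722×0.47353 ≈ 0.16242
Color 2 (40,177,236):
  R=40: 40/255≈0.1569 > 0.04045 → ((0.1569+0.055)/1.055)^2.4 ≈ 0.02122
  G=177: 177/255≈0.6941 > 0.04045 → ((0.6941+0.055)/1.055)^2.4 ≈ 0.43966
  B=236: 236/255≈0.9255 > 0.04045 → ((0.9255+0.055)/1.055)^2.4 ≈ 0.83880
  L2 = 0.2126×0.02122 + 0.7152×0.43966 + 0.0722×0.83880 ≈ 0.37952
Lighter = 0.37952, Darker = 0.16242
Ratio = (L_lighter + 0.05) / (L_darker + 0.05)
Ratio = (0.37952 + 0.05) / (0.16242 + 0.05) = 0.42952 / 0.21242 ≈ 2.0220
Ratio ≈ 2.02:1


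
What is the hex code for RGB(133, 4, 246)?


R = 133 → 85 (hex)
G = 4 → 04 (hex)
B = 246 → F6 (hex)
Hex = #8504F6


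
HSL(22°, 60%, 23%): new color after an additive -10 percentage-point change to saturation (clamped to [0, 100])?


Original S = 60%
Adjustment = -10 percentage points
New S = 60 + (-10) = 50
Clamp to [0, 100] → 50
= HSL(22°, 50%, 23%)


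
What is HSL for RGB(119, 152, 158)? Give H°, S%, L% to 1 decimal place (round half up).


Normalize: R'=119/255≈0.4667, G'=152/255≈0.5961, B'=158/255≈0.6196
Max=158/255, Min=119/255, Δ=Max-Min=39/255
L = (Max+Min)/2 = (158+119)/510 = 277/510 = 0.54313… → L = 54.3%
L > 0.5 → S = Δ/(2-Max-Min) = 39/(510-158-119) = 39/233 = 0.16738… → S = 16.7%
(the 1/255 factors cancel in S and H, so raw channel differences can be used)
Max is B' → H = 60 × ((R-G)/Δ + 4) = 60 × ((119-152)/39 + 4)
  -33/39 + 4 = -0.8461… + 4 = 3.1538…
  H = 60 × 3.1538… = 189.230…° → H = 189.2°
= HSL(189.2°, 16.7%, 54.3%)


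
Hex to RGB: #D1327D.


D1 → 209 (R)
32 → 50 (G)
7D → 125 (B)
= RGB(209, 50, 125)


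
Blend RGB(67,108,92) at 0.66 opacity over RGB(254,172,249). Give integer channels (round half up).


C = α×F + (1-α)×B, with 1-α = 0.34
R: 0.66×67 + 0.34×254 = 44.22 + 86.36 = 130.58 → 131
G: 0.66×108 + 0.34×172 = 71.28 + 58.48 = 129.76 → 130
B: 0.66×92 + 0.34×249 = 60.72 + 84.66 = 145.38 → 145
= RGB(131, 130, 145)


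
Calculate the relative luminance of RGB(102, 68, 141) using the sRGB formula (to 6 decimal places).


Linearize each channel (sRGB transfer function): c = v/255; c_lin = c/12.92 if c ≤ 0.04045, else ((c+0.055)/1.055)^2.4
  R: 102/255 ≈ 0.400000 > 0.04045 → ((0.400000+0.055)/1.055)^2.4 ≈ 0.132868
  G: 68/255 ≈ 0.266667 > 0.04045 → ((0.266667+0.055)/1.055)^2.4 ≈ 0.057805
  B: 141/255 ≈ 0.552941 > 0.04045 → ((0.552941+0.055)/1.055)^2.4 ≈ 0.266356
R_lin = 0.132868, G_lin = 0.057805, B_lin = 0.266356
L = 0.2126×R + 0.7152×G + 0.0722×B
L = 0.2126×0.132868 + 0.7152×0.057805 + 0.0722×0.266356
L ≈ 0.088821


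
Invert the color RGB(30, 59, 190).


Invert: (255-R, 255-G, 255-B)
R: 255-30 = 225
G: 255-59 = 196
B: 255-190 = 65
= RGB(225, 196, 65)


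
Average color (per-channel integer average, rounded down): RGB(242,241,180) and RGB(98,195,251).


Midpoint: each channel = ⌊(C₁+C₂)/2⌋
R: ⌊(242+98)/2⌋ = 170
G: ⌊(241+195)/2⌋ = 218
B: ⌊(180+251)/2⌋ = 215
= RGB(170, 218, 215)


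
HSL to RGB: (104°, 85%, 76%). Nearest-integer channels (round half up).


H=104°, S=0.85, L=0.76
C = (1-|2L-1|)×S = (1-|0.52|)×0.85 = 0.408
H' = H/60 = 104/60 ≈ 1.7333; X = C×(1-|H' mod 2 - 1|) = 0.1088
m = L - C/2 = 0.76 - 0.204 = 0.556
Sector ⌊H'⌋ = 1 → (R',G',B') = (0.1088, 0.408, 0.0)
RGB = ((R'+m)×255, (G'+m)×255, (B'+m)×255) = (169.524, 245.82, 141.78)
Round half up → RGB(170, 246, 142)


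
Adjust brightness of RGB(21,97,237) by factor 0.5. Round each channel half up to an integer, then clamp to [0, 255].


Multiply each channel by 0.5, round half up, clamp to [0, 255]
R: 21×0.5 = 10.5 → round → 11
G: 97×0.5 = 48.5 → round → 49
B: 237×0.5 = 118.5 → round → 119
= RGB(11, 49, 119)


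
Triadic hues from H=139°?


Triadic: equally spaced at 120° intervals
H1 = 139°
H2 = (139 + 120) mod 360 = 259°
H3 = (139 + 240) mod 360 = 19°
Triadic = 139°, 259°, 19°


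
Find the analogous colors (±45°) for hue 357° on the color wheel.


Base hue: 357°
Left analog: (357 - 45) mod 360 = 312°
Right analog: (357 + 45) mod 360 = 42°
Analogous hues = 312° and 42°


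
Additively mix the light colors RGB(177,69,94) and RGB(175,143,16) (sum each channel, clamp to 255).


Additive: each channel = min(255, C₁+C₂)
R: 177+175 = 352 → 255
G: 69+143 = 212 → 212
B: 94+16 = 110 → 110
= RGB(255, 212, 110)


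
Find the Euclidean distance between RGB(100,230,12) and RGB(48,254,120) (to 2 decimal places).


d = √[(R₁-R₂)² + (G₁-G₂)² + (B₁-B₂)²]
d = √[(100-48)² + (230-254)² + (12-120)²]
d = √[2704 + 576 + 11664]
d = √14944
d ≈ 122.25


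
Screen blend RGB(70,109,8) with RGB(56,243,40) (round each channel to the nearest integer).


Screen: C = 255 - (255-A)×(255-B)/255, rounded to nearest integer
R: 255 - (255-70)×(255-56)/255 = 255 - 36815/255 ≈ 255 - 144.373 = 110.627 → 111
G: 255 - (255-109)×(255-243)/255 = 255 - 1752/255 ≈ 255 - 6.871 = 248.129 → 248
B: 255 - (255-8)×(255-40)/255 = 255 - 53105/255 ≈ 255 - 208.255 = 46.745 → 47
= RGB(111, 248, 47)


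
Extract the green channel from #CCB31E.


Color: #CCB31E
R = CC = 204
G = B3 = 179
B = 1E = 30
Green = 179


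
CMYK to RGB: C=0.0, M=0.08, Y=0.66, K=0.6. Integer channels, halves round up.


R = 255 × (1-C) × (1-K) = 255 × 1.00 × 0.40 = 102
G = 255 × (1-M) × (1-K) = 255 × 0.92 × 0.40 = 93.84 → 94
B = 255 × (1-Y) × (1-K) = 255 × 0.34 × 0.40 = 34.68 → 35
= RGB(102, 94, 35)


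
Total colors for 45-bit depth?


Colors = 2^bits = 2^45
= 35,184,372,088,832 colors


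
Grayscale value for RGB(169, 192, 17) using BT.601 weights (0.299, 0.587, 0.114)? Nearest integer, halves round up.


Gray = 0.299×R + 0.587×G + 0.114×B
Gray = 0.299×169 + 0.587×192 + 0.114×17
Gray = 50.531 + 112.704 + 1.938
Gray = 165.173 → round half up → 165
Gray = 165


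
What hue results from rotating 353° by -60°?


New hue = (H + rotation) mod 360
New hue = (353 -60) mod 360
= 293 mod 360
= 293°


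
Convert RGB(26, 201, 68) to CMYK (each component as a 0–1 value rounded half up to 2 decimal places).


R'=26/255≈0.1020, G'=201/255≈0.7882, B'=68/255≈0.2667
K = 1 - max(R',G',B') = 1 - 201/255 = 54/255 = 0.21176… → 0.21
(1-R'-K)/(1-K) simplifies to (max-R)/max with max = 201:
C = (201-26)/201 = 175/201 = 0.87064… → 0.87
M = (201-201)/201 = 0/201 = 0 → 0.00
Y = (201-68)/201 = 133/201 = 0.66169… → 0.66
= CMYK(0.87, 0.00, 0.66, 0.21)


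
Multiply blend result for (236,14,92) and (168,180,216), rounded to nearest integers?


Multiply: C = A×B/255, rounded to nearest integer
R: 236×168/255 = 39648/255 ≈ 155.482 → 155
G: 14×180/255 = 2520/255 ≈ 9.882 → 10
B: 92×216/255 = 19872/255 ≈ 77.929 → 78
= RGB(155, 10, 78)


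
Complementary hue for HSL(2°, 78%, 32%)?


Complement = opposite side of color wheel = hue + 180°
H' = (2 + 180) mod 360 = 182°
S and L unchanged.
= HSL(182°, 78%, 32%)


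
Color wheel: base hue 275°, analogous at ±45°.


Base hue: 275°
Left analog: (275 - 45) mod 360 = 230°
Right analog: (275 + 45) mod 360 = 320°
Analogous hues = 230° and 320°


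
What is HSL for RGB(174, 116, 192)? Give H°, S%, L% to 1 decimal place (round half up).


Normalize: R'=174/255≈0.6824, G'=116/255≈0.4549, B'=192/255≈0.7529
Max=192/255, Min=116/255, Δ=Max-Min=76/255
L = (Max+Min)/2 = (192+116)/510 = 308/510 = 0.60392… → L = 60.4%
L > 0.5 → S = Δ/(2-Max-Min) = 76/(510-192-116) = 76/202 = 0.37623… → S = 37.6%
(the 1/255 factors cancel in S and H, so raw channel differences can be used)
Max is B' → H = 60 × ((R-G)/Δ + 4) = 60 × ((174-116)/76 + 4)
  58/76 + 4 = 0.7631… + 4 = 4.7631…
  H = 60 × 4.7631… = 285.789…° → H = 285.8°
= HSL(285.8°, 37.6%, 60.4%)


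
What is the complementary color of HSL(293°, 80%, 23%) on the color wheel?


Complement = opposite side of color wheel = hue + 180°
H' = (293 + 180) mod 360 = 113°
S and L unchanged.
= HSL(113°, 80%, 23%)


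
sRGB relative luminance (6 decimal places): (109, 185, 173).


Linearize each channel (sRGB transfer function): c = v/255; c_lin = c/12.92 if c ≤ 0.04045, else ((c+0.055)/1.055)^2.4
  R: 109/255 ≈ 0.427451 > 0.04045 → ((0.427451+0.055)/1.055)^2.4 ≈ 0.152926
  G: 185/255 ≈ 0.725490 > 0.04045 → ((0.725490+0.055)/1.055)^2.4 ≈ 0.485150
  B: 173/255 ≈ 0.678431 > 0.04045 → ((0.678431+0.055)/1.055)^2.4 ≈ 0.417885
R_lin = 0.152926, G_lin = 0.485150, B_lin = 0.417885
L = 0.2126×R + 0.7152×G + 0.0722×B
L = 0.2126×0.152926 + 0.7152×0.485150 + 0.0722×0.417885
L ≈ 0.409663


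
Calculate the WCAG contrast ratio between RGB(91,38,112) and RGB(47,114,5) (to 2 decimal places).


Linearize each sRGB channel c=v/255: c/12.92 if c ≤ 0.04045 else ((c+0.055)/1.055)^2.4
L = 0.2126×R_lin + 0.7152×G_lin + 0.0722×B_lin
Color 1 (91,38,112):
  R=91: 91/255≈0.3569 > 0.04045 → ((0.3569+0.055)/1.055)^2.4 ≈ 0.10462
  G=38: 38/255≈0.1490 > 0.04045 → ((0.1490+0.055)/1.055)^2.4 ≈ 0.01938
  B=112: 112/255≈0.4392 > 0.04045 → ((0.4392+0.055)/1.055)^2.4 ≈ 0.16203
  L1 = 0.2126×0.10462 + 0.7152×0.01938 + 0.0722×0.16203 ≈ 0.04780
Color 2 (47,114,5):
  R=47: 47/255≈0.1843 > 0.04045 → ((0.1843+0.055)/1.055)^2.4 ≈ 0.02843
  G=114: 114/255≈0.4471 > 0.04045 → ((0.4471+0.055)/1.055)^2.4 ≈ 0.16827
  B=5: 5/255≈0.0196 ≤ 0.04045 → 0.0196/12.92 ≈ 0.00152
  L2 = 0.2126×0.02843 + 0.7152×0.16827 + 0.0722×0.00152 ≈ 0.12650
Lighter = 0.12650, Darker = 0.04780
Ratio = (L_lighter + 0.05) / (L_darker + 0.05)
Ratio = (0.12650 + 0.05) / (0.04780 + 0.05) = 0.17650 / 0.09780 ≈ 1.8047
Ratio ≈ 1.80:1


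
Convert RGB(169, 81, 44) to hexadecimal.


R = 169 → A9 (hex)
G = 81 → 51 (hex)
B = 44 → 2C (hex)
Hex = #A9512C


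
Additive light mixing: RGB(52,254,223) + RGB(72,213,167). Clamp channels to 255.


Additive: each channel = min(255, C₁+C₂)
R: 52+72 = 124 → 124
G: 254+213 = 467 → 255
B: 223+167 = 390 → 255
= RGB(124, 255, 255)


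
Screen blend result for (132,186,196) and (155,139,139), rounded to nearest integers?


Screen: C = 255 - (255-A)×(255-B)/255, rounded to nearest integer
R: 255 - (255-132)×(255-155)/255 = 255 - 12300/255 ≈ 255 - 48.235 = 206.765 → 207
G: 255 - (255-186)×(255-139)/255 = 255 - 8004/255 ≈ 255 - 31.388 = 223.612 → 224
B: 255 - (255-196)×(255-139)/255 = 255 - 6844/255 ≈ 255 - 26.839 = 228.161 → 228
= RGB(207, 224, 228)


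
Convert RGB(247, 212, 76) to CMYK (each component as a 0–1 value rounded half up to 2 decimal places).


R'=247/255≈0.9686, G'=212/255≈0.8314, B'=76/255≈0.2980
K = 1 - max(R',G',B') = 1 - 247/255 = 8/255 = 0.03137… → 0.03
(1-R'-K)/(1-K) simplifies to (max-R)/max with max = 247:
C = (247-247)/247 = 0/247 = 0 → 0.00
M = (247-212)/247 = 35/247 = 0.14170… → 0.14
Y = (247-76)/247 = 171/247 = 0.69230… → 0.69
= CMYK(0.00, 0.14, 0.69, 0.03)


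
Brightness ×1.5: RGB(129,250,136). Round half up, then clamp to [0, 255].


Multiply each channel by 1.5, round half up, clamp to [0, 255]
R: 129×1.5 = 193.5 → round → 194
G: 250×1.5 = 375 → clamp → 255
B: 136×1.5 = 204
= RGB(194, 255, 204)


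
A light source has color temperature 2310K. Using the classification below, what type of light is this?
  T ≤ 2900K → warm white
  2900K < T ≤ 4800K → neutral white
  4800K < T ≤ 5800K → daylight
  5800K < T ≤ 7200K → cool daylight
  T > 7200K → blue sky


Temperature: 2310K
2310K ≤ 2900K → warm white
Classification: warm white


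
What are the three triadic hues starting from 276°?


Triadic: equally spaced at 120° intervals
H1 = 276°
H2 = (276 + 120) mod 360 = 36°
H3 = (276 + 240) mod 360 = 156°
Triadic = 276°, 36°, 156°


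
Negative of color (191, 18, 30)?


Invert: (255-R, 255-G, 255-B)
R: 255-191 = 64
G: 255-18 = 237
B: 255-30 = 225
= RGB(64, 237, 225)


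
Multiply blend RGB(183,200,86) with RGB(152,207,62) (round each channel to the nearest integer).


Multiply: C = A×B/255, rounded to nearest integer
R: 183×152/255 = 27816/255 ≈ 109.082 → 109
G: 200×207/255 = 41400/255 ≈ 162.353 → 162
B: 86×62/255 = 5332/255 ≈ 20.910 → 21
= RGB(109, 162, 21)


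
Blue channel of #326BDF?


Color: #326BDF
R = 32 = 50
G = 6B = 107
B = DF = 223
Blue = 223


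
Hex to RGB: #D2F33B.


D2 → 210 (R)
F3 → 243 (G)
3B → 59 (B)
= RGB(210, 243, 59)


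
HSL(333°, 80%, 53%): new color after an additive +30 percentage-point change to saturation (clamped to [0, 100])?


Original S = 80%
Adjustment = +30 percentage points
New S = 80 + (30) = 110
Clamp to [0, 100] → 100
= HSL(333°, 100%, 53%)


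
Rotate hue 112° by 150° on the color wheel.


New hue = (H + rotation) mod 360
New hue = (112 + 150) mod 360
= 262 mod 360
= 262°


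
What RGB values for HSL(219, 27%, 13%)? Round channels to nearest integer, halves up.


H=219°, S=0.27, L=0.13
C = (1-|2L-1|)×S = (1-|-0.74|)×0.27 = 0.0702
H' = H/60 = 219/60 ≈ 3.6500; X = C×(1-|H' mod 2 - 1|) = 0.02457
m = L - C/2 = 0.13 - 0.0351 = 0.0949
Sector ⌊H'⌋ = 3 → (R',G',B') = (0.0, 0.02457, 0.0702)
RGB = ((R'+m)×255, (G'+m)×255, (B'+m)×255) = (24.1995, 30.46485, 42.1005)
Round half up → RGB(24, 30, 42)


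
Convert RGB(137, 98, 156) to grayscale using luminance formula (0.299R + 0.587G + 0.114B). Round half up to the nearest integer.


Gray = 0.299×R + 0.587×G + 0.114×B
Gray = 0.299×137 + 0.587×98 + 0.114×156
Gray = 40.963 + 57.526 + 17.784
Gray = 116.273 → round half up → 116
Gray = 116


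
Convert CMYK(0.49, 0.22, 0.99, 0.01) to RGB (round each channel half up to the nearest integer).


R = 255 × (1-C) × (1-K) = 255 × 0.51 × 0.99 = 128.7495 → 129
G = 255 × (1-M) × (1-K) = 255 × 0.78 × 0.99 = 196.911 → 197
B = 255 × (1-Y) × (1-K) = 255 × 0.01 × 0.99 = 2.5245 → 3
= RGB(129, 197, 3)


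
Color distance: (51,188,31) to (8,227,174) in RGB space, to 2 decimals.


d = √[(R₁-R₂)² + (G₁-G₂)² + (B₁-B₂)²]
d = √[(51-8)² + (188-227)² + (31-174)²]
d = √[1849 + 1521 + 20449]
d = √23819
d ≈ 154.33


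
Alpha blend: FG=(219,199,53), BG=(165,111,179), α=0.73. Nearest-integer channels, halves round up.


C = α×F + (1-α)×B, with 1-α = 0.27
R: 0.73×219 + 0.27×165 = 159.87 + 44.55 = 204.42 → 204
G: 0.73×199 + 0.27×111 = 145.27 + 29.97 = 175.24 → 175
B: 0.73×53 + 0.27×179 = 38.69 + 48.33 = 87.02 → 87
= RGB(204, 175, 87)


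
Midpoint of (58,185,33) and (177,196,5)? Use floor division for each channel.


Midpoint: each channel = ⌊(C₁+C₂)/2⌋
R: ⌊(58+177)/2⌋ = 117
G: ⌊(185+196)/2⌋ = 190
B: ⌊(33+5)/2⌋ = 19
= RGB(117, 190, 19)


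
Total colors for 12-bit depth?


Colors = 2^bits = 2^12
= 4,096 colors


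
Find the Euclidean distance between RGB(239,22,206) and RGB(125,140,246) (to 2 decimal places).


d = √[(R₁-R₂)² + (G₁-G₂)² + (B₁-B₂)²]
d = √[(239-125)² + (22-140)² + (206-246)²]
d = √[12996 + 13924 + 1600]
d = √28520
d ≈ 168.88


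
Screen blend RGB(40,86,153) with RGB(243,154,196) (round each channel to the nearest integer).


Screen: C = 255 - (255-A)×(255-B)/255, rounded to nearest integer
R: 255 - (255-40)×(255-243)/255 = 255 - 2580/255 ≈ 255 - 10.118 = 244.882 → 245
G: 255 - (255-86)×(255-154)/255 = 255 - 17069/255 ≈ 255 - 66.937 = 188.063 → 188
B: 255 - (255-153)×(255-196)/255 = 255 - 6018/255 ≈ 255 - 23.600 = 231.400 → 231
= RGB(245, 188, 231)


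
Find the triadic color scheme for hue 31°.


Triadic: equally spaced at 120° intervals
H1 = 31°
H2 = (31 + 120) mod 360 = 151°
H3 = (31 + 240) mod 360 = 271°
Triadic = 31°, 151°, 271°


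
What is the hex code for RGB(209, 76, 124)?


R = 209 → D1 (hex)
G = 76 → 4C (hex)
B = 124 → 7C (hex)
Hex = #D14C7C


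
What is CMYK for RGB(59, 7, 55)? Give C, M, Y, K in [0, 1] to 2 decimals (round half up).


R'=59/255≈0.2314, G'=7/255≈0.0275, B'=55/255≈0.2157
K = 1 - max(R',G',B') = 1 - 59/255 = 196/255 = 0.76862… → 0.77
(1-R'-K)/(1-K) simplifies to (max-R)/max with max = 59:
C = (59-59)/59 = 0/59 = 0 → 0.00
M = (59-7)/59 = 52/59 = 0.88135… → 0.88
Y = (59-55)/59 = 4/59 = 0.06779… → 0.07
= CMYK(0.00, 0.88, 0.07, 0.77)


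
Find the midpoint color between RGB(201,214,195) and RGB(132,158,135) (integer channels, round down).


Midpoint: each channel = ⌊(C₁+C₂)/2⌋
R: ⌊(201+132)/2⌋ = 166
G: ⌊(214+158)/2⌋ = 186
B: ⌊(195+135)/2⌋ = 165
= RGB(166, 186, 165)


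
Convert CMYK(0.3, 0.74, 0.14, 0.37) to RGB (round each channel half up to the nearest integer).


R = 255 × (1-C) × (1-K) = 255 × 0.70 × 0.63 = 112.455 → 112
G = 255 × (1-M) × (1-K) = 255 × 0.26 × 0.63 = 41.769 → 42
B = 255 × (1-Y) × (1-K) = 255 × 0.86 × 0.63 = 138.159 → 138
= RGB(112, 42, 138)


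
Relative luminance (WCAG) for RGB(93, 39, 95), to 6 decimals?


Linearize each channel (sRGB transfer function): c = v/255; c_lin = c/12.92 if c ≤ 0.04045, else ((c+0.055)/1.055)^2.4
  R: 93/255 ≈ 0.364706 > 0.04045 → ((0.364706+0.055)/1.055)^2.4 ≈ 0.109462
  G: 39/255 ≈ 0.152941 > 0.04045 → ((0.152941+0.055)/1.055)^2.4 ≈ 0.020289
  B: 95/255 ≈ 0.372549 > 0.04045 → ((0.372549+0.055)/1.055)^2.4 ≈ 0.114435
R_lin = 0.109462, G_lin = 0.020289, B_lin = 0.114435
L = 0.2126×R + 0.7152×G + 0.0722×B
L = 0.2126×0.109462 + 0.7152×0.020289 + 0.0722×0.114435
L ≈ 0.046044


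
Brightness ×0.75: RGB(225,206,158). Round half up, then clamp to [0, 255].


Multiply each channel by 0.75, round half up, clamp to [0, 255]
R: 225×0.75 = 168.75 → round → 169
G: 206×0.75 = 154.5 → round → 155
B: 158×0.75 = 118.5 → round → 119
= RGB(169, 155, 119)


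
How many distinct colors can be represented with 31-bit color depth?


Colors = 2^bits = 2^31
= 2,147,483,648 colors


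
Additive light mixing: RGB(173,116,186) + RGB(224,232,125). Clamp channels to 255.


Additive: each channel = min(255, C₁+C₂)
R: 173+224 = 397 → 255
G: 116+232 = 348 → 255
B: 186+125 = 311 → 255
= RGB(255, 255, 255)


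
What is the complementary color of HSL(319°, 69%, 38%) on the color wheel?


Complement = opposite side of color wheel = hue + 180°
H' = (319 + 180) mod 360 = 139°
S and L unchanged.
= HSL(139°, 69%, 38%)


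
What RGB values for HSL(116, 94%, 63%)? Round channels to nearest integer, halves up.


H=116°, S=0.94, L=0.63
C = (1-|2L-1|)×S = (1-|0.26|)×0.94 = 0.6956
H' = H/60 = 116/60 ≈ 1.9333; X = C×(1-|H' mod 2 - 1|) ≈ 0.0464
m = L - C/2 = 0.63 - 0.3478 = 0.2822
Sector ⌊H'⌋ = 1 → (R',G',B') = (≈0.0464, 0.6956, 0.0)
RGB = ((R'+m)×255, (G'+m)×255, (B'+m)×255) = (83.7862, 249.339, 71.961)
Round half up → RGB(84, 249, 72)


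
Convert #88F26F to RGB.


88 → 136 (R)
F2 → 242 (G)
6F → 111 (B)
= RGB(136, 242, 111)


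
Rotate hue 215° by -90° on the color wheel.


New hue = (H + rotation) mod 360
New hue = (215 -90) mod 360
= 125 mod 360
= 125°


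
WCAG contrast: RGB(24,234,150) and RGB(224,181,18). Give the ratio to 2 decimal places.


Linearize each sRGB channel c=v/255: c/12.92 if c ≤ 0.04045 else ((c+0.055)/1.055)^2.4
L = 0.2126×R_lin + 0.7152×G_lin + 0.0722×B_lin
Color 1 (24,234,150):
  R=24: 24/255≈0.0941 > 0.04045 → ((0.0941+0.055)/1.055)^2.4 ≈ 0.00913
  G=234: 234/255≈0.9176 > 0.04045 → ((0.9176+0.055)/1.055)^2.4 ≈ 0.82279
  B=150: 150/255≈0.5882 > 0.04045 → ((0.5882+0.055)/1.055)^2.4 ≈ 0.30499
  L1 = 0.2126×0.00913 + 0.7152×0.82279 + 0.0722×0.30499 ≈ 0.61242
Color 2 (224,181,18):
  R=224: 224/255≈0.8784 > 0.04045 → ((0.8784+0.055)/1.055)^2.4 ≈ 0.74540
  G=181: 181/255≈0.7098 > 0.04045 → ((0.7098+0.055)/1.055)^2.4 ≈ 0.46208
  B=18: 18/255≈0.0706 > 0.04045 → ((0.0706+0.055)/1.055)^2.4 ≈ 0.00605
  L2 = 0.2126×0.74540 + 0.7152×0.46208 + 0.0722×0.00605 ≈ 0.48939
Lighter = 0.61242, Darker = 0.48939
Ratio = (L_lighter + 0.05) / (L_darker + 0.05)
Ratio = (0.61242 + 0.05) / (0.48939 + 0.05) = 0.66242 / 0.53939 ≈ 1.2281
Ratio ≈ 1.23:1


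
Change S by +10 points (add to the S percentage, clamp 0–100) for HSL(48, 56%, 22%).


Original S = 56%
Adjustment = +10 percentage points
New S = 56 + (10) = 66
Clamp to [0, 100] → 66
= HSL(48°, 66%, 22%)


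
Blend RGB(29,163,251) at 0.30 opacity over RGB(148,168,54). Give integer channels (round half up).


C = α×F + (1-α)×B, with 1-α = 0.70
R: 0.30×29 + 0.70×148 = 8.70 + 103.60 = 112.30 → 112
G: 0.30×163 + 0.70×168 = 48.90 + 117.60 = 166.50 → 167
B: 0.30×251 + 0.70×54 = 75.30 + 37.80 = 113.10 → 113
= RGB(112, 167, 113)


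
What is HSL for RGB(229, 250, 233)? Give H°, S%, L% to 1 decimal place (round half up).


Normalize: R'=229/255≈0.8980, G'=250/255≈0.9804, B'=233/255≈0.9137
Max=250/255, Min=229/255, Δ=Max-Min=21/255
L = (Max+Min)/2 = (250+229)/510 = 479/510 = 0.93921… → L = 93.9%
L > 0.5 → S = Δ/(2-Max-Min) = 21/(510-250-229) = 21/31 = 0.67741… → S = 67.7%
(the 1/255 factors cancel in S and H, so raw channel differences can be used)
Max is G' → H = 60 × ((B-R)/Δ + 2) = 60 × ((233-229)/21 + 2)
  4/21 + 2 = 0.1904… + 2 = 2.1904…
  H = 60 × 2.1904… = 131.428…° → H = 131.4°
= HSL(131.4°, 67.7%, 93.9%)


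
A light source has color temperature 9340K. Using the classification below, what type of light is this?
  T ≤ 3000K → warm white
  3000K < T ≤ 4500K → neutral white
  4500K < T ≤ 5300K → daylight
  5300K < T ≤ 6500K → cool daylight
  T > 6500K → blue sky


Temperature: 9340K
9340K > 6500K → blue sky
Classification: blue sky


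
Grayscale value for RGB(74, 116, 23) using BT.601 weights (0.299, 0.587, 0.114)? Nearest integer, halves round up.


Gray = 0.299×R + 0.587×G + 0.114×B
Gray = 0.299×74 + 0.587×116 + 0.114×23
Gray = 22.126 + 68.092 + 2.622
Gray = 92.840 → round half up → 93
Gray = 93


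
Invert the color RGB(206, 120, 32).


Invert: (255-R, 255-G, 255-B)
R: 255-206 = 49
G: 255-120 = 135
B: 255-32 = 223
= RGB(49, 135, 223)


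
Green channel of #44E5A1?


Color: #44E5A1
R = 44 = 68
G = E5 = 229
B = A1 = 161
Green = 229


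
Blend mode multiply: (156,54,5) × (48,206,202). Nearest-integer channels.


Multiply: C = A×B/255, rounded to nearest integer
R: 156×48/255 = 7488/255 ≈ 29.365 → 29
G: 54×206/255 = 11124/255 ≈ 43.624 → 44
B: 5×202/255 = 1010/255 ≈ 3.961 → 4
= RGB(29, 44, 4)


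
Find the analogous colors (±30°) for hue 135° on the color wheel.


Base hue: 135°
Left analog: (135 - 30) mod 360 = 105°
Right analog: (135 + 30) mod 360 = 165°
Analogous hues = 105° and 165°


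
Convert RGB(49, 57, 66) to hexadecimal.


R = 49 → 31 (hex)
G = 57 → 39 (hex)
B = 66 → 42 (hex)
Hex = #313942


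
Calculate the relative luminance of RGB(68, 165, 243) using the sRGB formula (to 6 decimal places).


Linearize each channel (sRGB transfer function): c = v/255; c_lin = c/12.92 if c ≤ 0.04045, else ((c+0.055)/1.055)^2.4
  R: 68/255 ≈ 0.266667 > 0.04045 → ((0.266667+0.055)/1.055)^2.4 ≈ 0.057805
  G: 165/255 ≈ 0.647059 > 0.04045 → ((0.647059+0.055)/1.055)^2.4 ≈ 0.376262
  B: 243/255 ≈ 0.952941 > 0.04045 → ((0.952941+0.055)/1.055)^2.4 ≈ 0.896269
R_lin = 0.057805, G_lin = 0.376262, B_lin = 0.896269
L = 0.2126×R + 0.7152×G + 0.0722×B
L = 0.2126×0.057805 + 0.7152×0.376262 + 0.0722×0.896269
L ≈ 0.346103


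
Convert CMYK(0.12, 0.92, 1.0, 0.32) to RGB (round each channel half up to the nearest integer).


R = 255 × (1-C) × (1-K) = 255 × 0.88 × 0.68 = 152.592 → 153
G = 255 × (1-M) × (1-K) = 255 × 0.08 × 0.68 = 13.872 → 14
B = 255 × (1-Y) × (1-K) = 255 × 0.00 × 0.68 = 0
= RGB(153, 14, 0)


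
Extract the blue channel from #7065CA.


Color: #7065CA
R = 70 = 112
G = 65 = 101
B = CA = 202
Blue = 202


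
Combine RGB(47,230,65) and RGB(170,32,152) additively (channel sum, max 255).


Additive: each channel = min(255, C₁+C₂)
R: 47+170 = 217 → 217
G: 230+32 = 262 → 255
B: 65+152 = 217 → 217
= RGB(217, 255, 217)


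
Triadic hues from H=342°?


Triadic: equally spaced at 120° intervals
H1 = 342°
H2 = (342 + 120) mod 360 = 102°
H3 = (342 + 240) mod 360 = 222°
Triadic = 342°, 102°, 222°


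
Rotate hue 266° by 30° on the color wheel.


New hue = (H + rotation) mod 360
New hue = (266 + 30) mod 360
= 296 mod 360
= 296°


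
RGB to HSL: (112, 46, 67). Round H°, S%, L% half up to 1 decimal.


Normalize: R'=112/255≈0.4392, G'=46/255≈0.1804, B'=67/255≈0.2627
Max=112/255, Min=46/255, Δ=Max-Min=66/255
L = (Max+Min)/2 = (112+46)/510 = 158/510 = 0.30980… → L = 31.0%
L ≤ 0.5 → S = Δ/(Max+Min) = 66/(112+46) = 66/158 = 0.41772… → S = 41.8%
(the 1/255 factors cancel in S and H, so raw channel differences can be used)
Max is R' → H = 60 × (((G-B)/Δ) mod 6) = 60 × (((46-67)/66) mod 6)
  (-21)/66 = -0.3181…; negative, so add 6 → 5.6818…
  H = 60 × 5.6818… = 340.909…° → H = 340.9°
= HSL(340.9°, 41.8%, 31.0%)


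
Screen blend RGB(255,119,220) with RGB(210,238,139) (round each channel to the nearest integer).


Screen: C = 255 - (255-A)×(255-B)/255, rounded to nearest integer
R: 255 - (255-255)×(255-210)/255 = 255 - 0/255 ≈ 255 - 0.000 = 255.000 → 255
G: 255 - (255-119)×(255-238)/255 = 255 - 2312/255 ≈ 255 - 9.067 = 245.933 → 246
B: 255 - (255-220)×(255-139)/255 = 255 - 4060/255 ≈ 255 - 15.922 = 239.078 → 239
= RGB(255, 246, 239)


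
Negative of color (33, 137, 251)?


Invert: (255-R, 255-G, 255-B)
R: 255-33 = 222
G: 255-137 = 118
B: 255-251 = 4
= RGB(222, 118, 4)


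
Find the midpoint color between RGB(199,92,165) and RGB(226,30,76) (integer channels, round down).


Midpoint: each channel = ⌊(C₁+C₂)/2⌋
R: ⌊(199+226)/2⌋ = 212
G: ⌊(92+30)/2⌋ = 61
B: ⌊(165+76)/2⌋ = 120
= RGB(212, 61, 120)


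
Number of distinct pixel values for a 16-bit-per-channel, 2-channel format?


Total bits = 16 bits/channel × 2 channels = 32 bits
Distinct pixel values = 2^32
= 4,294,967,296 pixel values


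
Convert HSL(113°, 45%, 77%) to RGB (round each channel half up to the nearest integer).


H=113°, S=0.45, L=0.77
C = (1-|2L-1|)×S = (1-|0.54|)×0.45 = 0.207
H' = H/60 = 113/60 ≈ 1.8833; X = C×(1-|H' mod 2 - 1|) = 0.02415
m = L - C/2 = 0.77 - 0.1035 = 0.6665
Sector ⌊H'⌋ = 1 → (R',G',B') = (0.02415, 0.207, 0.0)
RGB = ((R'+m)×255, (G'+m)×255, (B'+m)×255) = (176.11575, 222.7425, 169.9575)
Round half up → RGB(176, 223, 170)


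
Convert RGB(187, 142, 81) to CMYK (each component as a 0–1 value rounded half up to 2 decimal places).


R'=187/255≈0.7333, G'=142/255≈0.5569, B'=81/255≈0.3176
K = 1 - max(R',G',B') = 1 - 187/255 = 68/255 = 0.26666… → 0.27
(1-R'-K)/(1-K) simplifies to (max-R)/max with max = 187:
C = (187-187)/187 = 0/187 = 0 → 0.00
M = (187-142)/187 = 45/187 = 0.24064… → 0.24
Y = (187-81)/187 = 106/187 = 0.56684… → 0.57
= CMYK(0.00, 0.24, 0.57, 0.27)


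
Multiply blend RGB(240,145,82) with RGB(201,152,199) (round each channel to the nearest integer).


Multiply: C = A×B/255, rounded to nearest integer
R: 240×201/255 = 48240/255 ≈ 189.176 → 189
G: 145×152/255 = 22040/255 ≈ 86.431 → 86
B: 82×199/255 = 16318/255 ≈ 63.992 → 64
= RGB(189, 86, 64)


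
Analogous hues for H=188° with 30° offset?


Base hue: 188°
Left analog: (188 - 30) mod 360 = 158°
Right analog: (188 + 30) mod 360 = 218°
Analogous hues = 158° and 218°


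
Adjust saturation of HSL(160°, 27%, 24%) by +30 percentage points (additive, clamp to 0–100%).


Original S = 27%
Adjustment = +30 percentage points
New S = 27 + (30) = 57
Clamp to [0, 100] → 57
= HSL(160°, 57%, 24%)


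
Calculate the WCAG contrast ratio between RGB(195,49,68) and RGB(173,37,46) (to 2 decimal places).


Linearize each sRGB channel c=v/255: c/12.92 if c ≤ 0.04045 else ((c+0.055)/1.055)^2.4
L = 0.2126×R_lin + 0.7152×G_lin + 0.0722×B_lin
Color 1 (195,49,68):
  R=195: 195/255≈0.7647 > 0.04045 → ((0.7647+0.055)/1.055)^2.4 ≈ 0.54572
  G=49: 49/255≈0.1922 > 0.04045 → ((0.1922+0.055)/1.055)^2.4 ≈ 0.03071
  B=68: 68/255≈0.2667 > 0.04045 → ((0.2667+0.055)/1.055)^2.4 ≈ 0.05781
  L1 = 0.2126×0.54572 + 0.7152×0.03071 + 0.0722×0.05781 ≈ 0.14216
Color 2 (173,37,46):
  R=173: 173/255≈0.6784 > 0.04045 → ((0.6784+0.055)/1.055)^2.4 ≈ 0.41789
  G=37: 37/255≈0.1451 > 0.04045 → ((0.1451+0.055)/1.055)^2.4 ≈ 0.01850
  B=46: 46/255≈0.1804 > 0.04045 → ((0.1804+0.055)/1.055)^2.4 ≈ 0.02732
  L2 = 0.2126×0.41789 + 0.7152×0.01850 + 0.0722×0.02732 ≈ 0.10405
Lighter = 0.14216, Darker = 0.10405
Ratio = (L_lighter + 0.05) / (L_darker + 0.05)
Ratio = (0.14216 + 0.05) / (0.10405 + 0.05) = 0.19216 / 0.15405 ≈ 1.2474
Ratio ≈ 1.25:1


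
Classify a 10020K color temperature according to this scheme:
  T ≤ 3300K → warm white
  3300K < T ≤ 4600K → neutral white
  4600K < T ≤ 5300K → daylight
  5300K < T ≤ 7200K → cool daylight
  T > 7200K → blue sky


Temperature: 10020K
10020K > 7200K → blue sky
Classification: blue sky


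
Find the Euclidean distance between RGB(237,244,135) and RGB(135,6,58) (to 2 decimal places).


d = √[(R₁-R₂)² + (G₁-G₂)² + (B₁-B₂)²]
d = √[(237-135)² + (244-6)² + (135-58)²]
d = √[10404 + 56644 + 5929]
d = √72977
d ≈ 270.14


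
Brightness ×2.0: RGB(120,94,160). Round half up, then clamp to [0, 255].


Multiply each channel by 2.0, round half up, clamp to [0, 255]
R: 120×2.0 = 240
G: 94×2.0 = 188
B: 160×2.0 = 320 → clamp → 255
= RGB(240, 188, 255)


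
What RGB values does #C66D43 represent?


C6 → 198 (R)
6D → 109 (G)
43 → 67 (B)
= RGB(198, 109, 67)


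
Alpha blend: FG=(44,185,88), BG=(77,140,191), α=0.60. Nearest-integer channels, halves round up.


C = α×F + (1-α)×B, with 1-α = 0.40
R: 0.60×44 + 0.40×77 = 26.40 + 30.80 = 57.20 → 57
G: 0.60×185 + 0.40×140 = 111.00 + 56.00 = 167.00 → 167
B: 0.60×88 + 0.40×191 = 52.80 + 76.40 = 129.20 → 129
= RGB(57, 167, 129)


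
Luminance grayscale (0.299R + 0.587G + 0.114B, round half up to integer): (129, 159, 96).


Gray = 0.299×R + 0.587×G + 0.114×B
Gray = 0.299×129 + 0.587×159 + 0.114×96
Gray = 38.571 + 93.333 + 10.944
Gray = 142.848 → round half up → 143
Gray = 143


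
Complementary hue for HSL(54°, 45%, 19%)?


Complement = opposite side of color wheel = hue + 180°
H' = (54 + 180) mod 360 = 234°
S and L unchanged.
= HSL(234°, 45%, 19%)


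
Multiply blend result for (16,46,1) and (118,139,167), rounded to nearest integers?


Multiply: C = A×B/255, rounded to nearest integer
R: 16×118/255 = 1888/255 ≈ 7.404 → 7
G: 46×139/255 = 6394/255 ≈ 25.075 → 25
B: 1×167/255 = 167/255 ≈ 0.655 → 1
= RGB(7, 25, 1)


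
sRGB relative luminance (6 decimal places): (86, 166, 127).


Linearize each channel (sRGB transfer function): c = v/255; c_lin = c/12.92 if c ≤ 0.04045, else ((c+0.055)/1.055)^2.4
  R: 86/255 ≈ 0.337255 > 0.04045 → ((0.337255+0.055)/1.055)^2.4 ≈ 0.093059
  G: 166/255 ≈ 0.650980 > 0.04045 → ((0.650980+0.055)/1.055)^2.4 ≈ 0.381326
  B: 127/255 ≈ 0.498039 > 0.04045 → ((0.498039+0.055)/1.055)^2.4 ≈ 0.212231
R_lin = 0.093059, G_lin = 0.381326, B_lin = 0.212231
L = 0.2126×R + 0.7152×G + 0.0722×B
L = 0.2126×0.093059 + 0.7152×0.381326 + 0.0722×0.212231
L ≈ 0.307832


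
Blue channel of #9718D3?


Color: #9718D3
R = 97 = 151
G = 18 = 24
B = D3 = 211
Blue = 211


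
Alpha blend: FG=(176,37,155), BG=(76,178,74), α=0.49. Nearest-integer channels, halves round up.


C = α×F + (1-α)×B, with 1-α = 0.51
R: 0.49×176 + 0.51×76 = 86.24 + 38.76 = 125.00 → 125
G: 0.49×37 + 0.51×178 = 18.13 + 90.78 = 108.91 → 109
B: 0.49×155 + 0.51×74 = 75.95 + 37.74 = 113.69 → 114
= RGB(125, 109, 114)


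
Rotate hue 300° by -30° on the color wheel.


New hue = (H + rotation) mod 360
New hue = (300 -30) mod 360
= 270 mod 360
= 270°


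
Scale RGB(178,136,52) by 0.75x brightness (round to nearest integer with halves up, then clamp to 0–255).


Multiply each channel by 0.75, round half up, clamp to [0, 255]
R: 178×0.75 = 133.5 → round → 134
G: 136×0.75 = 102
B: 52×0.75 = 39
= RGB(134, 102, 39)


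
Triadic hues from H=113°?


Triadic: equally spaced at 120° intervals
H1 = 113°
H2 = (113 + 120) mod 360 = 233°
H3 = (113 + 240) mod 360 = 353°
Triadic = 113°, 233°, 353°


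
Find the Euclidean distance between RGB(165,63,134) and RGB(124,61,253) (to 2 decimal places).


d = √[(R₁-R₂)² + (G₁-G₂)² + (B₁-B₂)²]
d = √[(165-124)² + (63-61)² + (134-253)²]
d = √[1681 + 4 + 14161]
d = √15846
d ≈ 125.88


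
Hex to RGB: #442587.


44 → 68 (R)
25 → 37 (G)
87 → 135 (B)
= RGB(68, 37, 135)


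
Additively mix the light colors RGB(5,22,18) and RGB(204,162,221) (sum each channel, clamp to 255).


Additive: each channel = min(255, C₁+C₂)
R: 5+204 = 209 → 209
G: 22+162 = 184 → 184
B: 18+221 = 239 → 239
= RGB(209, 184, 239)


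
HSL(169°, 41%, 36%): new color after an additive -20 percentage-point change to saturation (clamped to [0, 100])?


Original S = 41%
Adjustment = -20 percentage points
New S = 41 + (-20) = 21
Clamp to [0, 100] → 21
= HSL(169°, 21%, 36%)


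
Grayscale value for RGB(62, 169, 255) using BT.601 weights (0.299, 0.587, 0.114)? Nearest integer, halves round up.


Gray = 0.299×R + 0.587×G + 0.114×B
Gray = 0.299×62 + 0.587×169 + 0.114×255
Gray = 18.538 + 99.203 + 29.070
Gray = 146.811 → round half up → 147
Gray = 147


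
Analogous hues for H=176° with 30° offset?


Base hue: 176°
Left analog: (176 - 30) mod 360 = 146°
Right analog: (176 + 30) mod 360 = 206°
Analogous hues = 146° and 206°


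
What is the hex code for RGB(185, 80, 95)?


R = 185 → B9 (hex)
G = 80 → 50 (hex)
B = 95 → 5F (hex)
Hex = #B9505F


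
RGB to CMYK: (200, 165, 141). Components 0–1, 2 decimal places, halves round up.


R'=200/255≈0.7843, G'=165/255≈0.6471, B'=141/255≈0.5529
K = 1 - max(R',G',B') = 1 - 200/255 = 55/255 = 0.21568… → 0.22
(1-R'-K)/(1-K) simplifies to (max-R)/max with max = 200:
C = (200-200)/200 = 0/200 = 0 → 0.00
M = (200-165)/200 = 35/200 = 0.175 → 0.18
Y = (200-141)/200 = 59/200 = 0.295 → 0.30
= CMYK(0.00, 0.18, 0.30, 0.22)


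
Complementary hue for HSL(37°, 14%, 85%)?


Complement = opposite side of color wheel = hue + 180°
H' = (37 + 180) mod 360 = 217°
S and L unchanged.
= HSL(217°, 14%, 85%)


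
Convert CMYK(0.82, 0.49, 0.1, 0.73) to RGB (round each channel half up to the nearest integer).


R = 255 × (1-C) × (1-K) = 255 × 0.18 × 0.27 = 12.393 → 12
G = 255 × (1-M) × (1-K) = 255 × 0.51 × 0.27 = 35.1135 → 35
B = 255 × (1-Y) × (1-K) = 255 × 0.90 × 0.27 = 61.965 → 62
= RGB(12, 35, 62)


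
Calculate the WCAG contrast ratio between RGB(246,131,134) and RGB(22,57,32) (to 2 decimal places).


Linearize each sRGB channel c=v/255: c/12.92 if c ≤ 0.04045 else ((c+0.055)/1.055)^2.4
L = 0.2126×R_lin + 0.7152×G_lin + 0.0722×B_lin
Color 1 (246,131,134):
  R=246: 246/255≈0.9647 > 0.04045 → ((0.9647+0.055)/1.055)^2.4 ≈ 0.92158
  G=131: 131/255≈0.5137 > 0.04045 → ((0.5137+0.055)/1.055)^2.4 ≈ 0.22697
  B=134: 134/255≈0.5255 > 0.04045 → ((0.5255+0.055)/1.055)^2.4 ≈ 0.23840
  L1 = 0.2126×0.92158 + 0.7152×0.22697 + 0.0722×0.23840 ≈ 0.37547
Color 2 (22,57,32):
  R=22: 22/255≈0.0863 > 0.04045 → ((0.0863+0.055)/1.055)^2.4 ≈ 0.00802
  G=57: 57/255≈0.2235 > 0.04045 → ((0.2235+0.055)/1.055)^2.4 ≈ 0.04092
  B=32: 32/255≈0.1255 > 0.04045 → ((0.1255+0.055)/1.055)^2.4 ≈ 0.01444
  L2 = 0.2126×0.00802 + 0.7152×0.04092 + 0.0722×0.01444 ≈ 0.03201
Lighter = 0.37547, Darker = 0.03201
Ratio = (L_lighter + 0.05) / (L_darker + 0.05)
Ratio = (0.37547 + 0.05) / (0.03201 + 0.05) = 0.42547 / 0.08201 ≈ 5.1879
Ratio ≈ 5.19:1


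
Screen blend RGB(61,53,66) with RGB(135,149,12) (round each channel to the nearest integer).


Screen: C = 255 - (255-A)×(255-B)/255, rounded to nearest integer
R: 255 - (255-61)×(255-135)/255 = 255 - 23280/255 ≈ 255 - 91.294 = 163.706 → 164
G: 255 - (255-53)×(255-149)/255 = 255 - 21412/255 ≈ 255 - 83.969 = 171.031 → 171
B: 255 - (255-66)×(255-12)/255 = 255 - 45927/255 ≈ 255 - 180.106 = 74.894 → 75
= RGB(164, 171, 75)


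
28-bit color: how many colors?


Colors = 2^bits = 2^28
= 268,435,456 colors


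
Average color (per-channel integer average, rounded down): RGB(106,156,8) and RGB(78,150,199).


Midpoint: each channel = ⌊(C₁+C₂)/2⌋
R: ⌊(106+78)/2⌋ = 92
G: ⌊(156+150)/2⌋ = 153
B: ⌊(8+199)/2⌋ = 103
= RGB(92, 153, 103)


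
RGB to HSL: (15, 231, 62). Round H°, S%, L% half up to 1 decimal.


Normalize: R'=15/255≈0.0588, G'=231/255≈0.9059, B'=62/255≈0.2431
Max=231/255, Min=15/255, Δ=Max-Min=216/255
L = (Max+Min)/2 = (231+15)/510 = 246/510 = 0.48235… → L = 48.2%
L ≤ 0.5 → S = Δ/(Max+Min) = 216/(231+15) = 216/246 = 0.87804… → S = 87.8%
(the 1/255 factors cancel in S and H, so raw channel differences can be used)
Max is G' → H = 60 × ((B-R)/Δ + 2) = 60 × ((62-15)/216 + 2)
  47/216 + 2 = 0.2175… + 2 = 2.2175…
  H = 60 × 2.2175… = 133.055…° → H = 133.1°
= HSL(133.1°, 87.8%, 48.2%)


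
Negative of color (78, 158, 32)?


Invert: (255-R, 255-G, 255-B)
R: 255-78 = 177
G: 255-158 = 97
B: 255-32 = 223
= RGB(177, 97, 223)


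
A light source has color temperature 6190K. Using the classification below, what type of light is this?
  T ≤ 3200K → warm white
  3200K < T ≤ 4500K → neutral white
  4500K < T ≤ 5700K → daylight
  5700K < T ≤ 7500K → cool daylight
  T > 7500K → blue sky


Temperature: 6190K
5700K < 6190K ≤ 7500K → cool daylight
Classification: cool daylight


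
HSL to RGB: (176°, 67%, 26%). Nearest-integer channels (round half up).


H=176°, S=0.67, L=0.26
C = (1-|2L-1|)×S = (1-|-0.48|)×0.67 = 0.3484
H' = H/60 = 176/60 ≈ 2.9333; X = C×(1-|H' mod 2 - 1|) ≈ 0.3252
m = L - C/2 = 0.26 - 0.1742 = 0.0858
Sector ⌊H'⌋ = 2 → (R',G',B') = (0.0, 0.3484, ≈0.3252)
RGB = ((R'+m)×255, (G'+m)×255, (B'+m)×255) = (21.879, 110.721, 104.7982)
Round half up → RGB(22, 111, 105)


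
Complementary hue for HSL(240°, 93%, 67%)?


Complement = opposite side of color wheel = hue + 180°
H' = (240 + 180) mod 360 = 60°
S and L unchanged.
= HSL(60°, 93%, 67%)
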